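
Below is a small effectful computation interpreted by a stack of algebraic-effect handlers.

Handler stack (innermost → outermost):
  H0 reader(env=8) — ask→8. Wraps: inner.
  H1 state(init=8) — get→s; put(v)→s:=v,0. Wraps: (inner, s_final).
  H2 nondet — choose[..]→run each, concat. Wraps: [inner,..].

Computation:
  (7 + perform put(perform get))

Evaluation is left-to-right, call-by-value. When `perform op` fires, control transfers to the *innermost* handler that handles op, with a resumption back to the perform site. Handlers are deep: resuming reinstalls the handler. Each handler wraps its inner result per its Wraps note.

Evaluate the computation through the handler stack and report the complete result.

Evaluation trace:
get @ H1 ⇒ 8
put(8) @ H1 ⇒ s:=8
H0 returns 7
H1 returns (7, 8)
H2 returns [(7, 8)]
= [(7, 8)]

Answer: [(7, 8)]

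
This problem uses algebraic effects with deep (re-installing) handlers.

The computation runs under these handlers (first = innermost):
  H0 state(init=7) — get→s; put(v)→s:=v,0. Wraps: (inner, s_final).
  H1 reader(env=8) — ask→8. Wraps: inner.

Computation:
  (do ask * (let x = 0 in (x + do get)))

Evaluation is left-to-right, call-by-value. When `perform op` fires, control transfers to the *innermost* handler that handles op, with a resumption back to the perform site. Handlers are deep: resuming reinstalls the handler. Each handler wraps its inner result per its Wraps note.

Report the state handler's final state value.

Evaluation trace:
ask @ H1 ⇒ 8
get @ H0 ⇒ 7
H0 returns (56, 7)
H1 returns (56, 7)
= (56, 7)

Answer: 7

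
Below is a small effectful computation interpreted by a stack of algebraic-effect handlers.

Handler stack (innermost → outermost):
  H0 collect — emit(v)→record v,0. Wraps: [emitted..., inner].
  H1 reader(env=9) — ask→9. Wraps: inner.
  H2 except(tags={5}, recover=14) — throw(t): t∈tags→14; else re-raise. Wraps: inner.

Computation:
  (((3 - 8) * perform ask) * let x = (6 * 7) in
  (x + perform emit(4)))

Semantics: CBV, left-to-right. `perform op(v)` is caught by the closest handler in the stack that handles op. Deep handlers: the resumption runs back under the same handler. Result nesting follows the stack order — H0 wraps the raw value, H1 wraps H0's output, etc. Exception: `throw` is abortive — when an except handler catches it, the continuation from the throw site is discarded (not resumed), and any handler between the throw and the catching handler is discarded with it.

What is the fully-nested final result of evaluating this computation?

Working:
ask @ H1 ⇒ 9
emit(4) @ H0 ⇒ out+=4
H0 returns [4, -1890]
H1 returns [4, -1890]
H2 returns [4, -1890]
= [4, -1890]

Answer: [4, -1890]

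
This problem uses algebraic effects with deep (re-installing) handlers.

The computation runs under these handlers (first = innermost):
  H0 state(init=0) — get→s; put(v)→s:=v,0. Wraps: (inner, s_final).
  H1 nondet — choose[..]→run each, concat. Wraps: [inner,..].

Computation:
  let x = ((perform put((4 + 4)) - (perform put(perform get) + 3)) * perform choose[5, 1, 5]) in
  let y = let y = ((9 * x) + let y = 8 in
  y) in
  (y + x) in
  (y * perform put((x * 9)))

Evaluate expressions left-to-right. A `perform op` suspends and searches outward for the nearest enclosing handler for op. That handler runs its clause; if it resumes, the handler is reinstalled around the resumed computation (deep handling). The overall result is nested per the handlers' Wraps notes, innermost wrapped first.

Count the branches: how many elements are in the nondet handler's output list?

Evaluation trace:
put(8) @ H0 ⇒ s:=8
get @ H0 ⇒ 8
put(8) @ H0 ⇒ s:=8
choose[5, 1, 5] @ H1
  branch[0] choose=5:
    put(-135) @ H0 ⇒ s:=-135
    H0 returns (0, -135)
    H1 returns [(0, -135)]
  branch[1] choose=1:
    put(-27) @ H0 ⇒ s:=-27
    H0 returns (0, -27)
    H1 returns [(0, -27)]
  branch[2] choose=5:
    put(-135) @ H0 ⇒ s:=-135
    H0 returns (0, -135)
    H1 returns [(0, -135)]
= [(0, -135), (0, -27), (0, -135)]

Answer: 3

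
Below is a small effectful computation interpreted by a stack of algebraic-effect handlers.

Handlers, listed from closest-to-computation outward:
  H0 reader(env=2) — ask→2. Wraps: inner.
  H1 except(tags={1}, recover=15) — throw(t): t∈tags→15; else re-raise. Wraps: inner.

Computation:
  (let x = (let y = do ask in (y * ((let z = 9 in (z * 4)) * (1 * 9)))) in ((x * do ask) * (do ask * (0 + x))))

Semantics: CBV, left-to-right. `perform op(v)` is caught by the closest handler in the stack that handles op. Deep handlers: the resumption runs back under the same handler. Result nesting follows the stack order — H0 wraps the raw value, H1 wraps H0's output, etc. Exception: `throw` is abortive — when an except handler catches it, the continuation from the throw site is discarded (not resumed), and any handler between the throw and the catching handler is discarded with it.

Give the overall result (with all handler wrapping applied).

Answer: 1679616

Step-by-step:
ask @ H0 ⇒ 2
ask @ H0 ⇒ 2
ask @ H0 ⇒ 2
H0 returns 1679616
H1 returns 1679616
= 1679616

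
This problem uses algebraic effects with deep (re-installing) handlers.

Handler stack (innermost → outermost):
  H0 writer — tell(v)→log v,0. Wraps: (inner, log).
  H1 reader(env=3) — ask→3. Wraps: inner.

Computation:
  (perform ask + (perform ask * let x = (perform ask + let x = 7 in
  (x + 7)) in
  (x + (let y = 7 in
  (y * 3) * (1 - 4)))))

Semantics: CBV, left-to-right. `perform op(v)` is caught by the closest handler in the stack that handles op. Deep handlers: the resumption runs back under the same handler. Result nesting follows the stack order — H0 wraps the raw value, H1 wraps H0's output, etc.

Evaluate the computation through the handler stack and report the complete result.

Step-by-step:
ask @ H1 ⇒ 3
ask @ H1 ⇒ 3
ask @ H1 ⇒ 3
H0 returns (-135, ())
H1 returns (-135, ())
= (-135, ())

Answer: (-135, ())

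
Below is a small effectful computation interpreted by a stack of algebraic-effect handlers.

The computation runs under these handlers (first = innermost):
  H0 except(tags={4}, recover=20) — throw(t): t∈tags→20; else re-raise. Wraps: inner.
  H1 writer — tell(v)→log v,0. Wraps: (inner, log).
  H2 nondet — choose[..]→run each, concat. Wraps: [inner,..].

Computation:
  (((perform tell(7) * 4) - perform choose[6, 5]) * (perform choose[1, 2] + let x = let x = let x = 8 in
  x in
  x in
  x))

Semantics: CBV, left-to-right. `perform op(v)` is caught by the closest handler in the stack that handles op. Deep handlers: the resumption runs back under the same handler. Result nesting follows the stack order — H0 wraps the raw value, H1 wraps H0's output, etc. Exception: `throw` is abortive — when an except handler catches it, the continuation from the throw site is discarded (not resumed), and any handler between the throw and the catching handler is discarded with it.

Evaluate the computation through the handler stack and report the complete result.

Evaluation trace:
tell(7) @ H1 ⇒ log+=7
choose[6, 5] @ H2
  branch[0] choose=6:
    choose[1, 2] @ H2
      branch[0] choose=1:
        H0 returns -54
        H1 returns (-54, (7))
        H2 returns [(-54, (7))]
      branch[1] choose=2:
        H0 returns -60
        H1 returns (-60, (7))
        H2 returns [(-60, (7))]
  branch[1] choose=5:
    choose[1, 2] @ H2
      branch[0] choose=1:
        H0 returns -45
        H1 returns (-45, (7))
        H2 returns [(-45, (7))]
      branch[1] choose=2:
        H0 returns -50
        H1 returns (-50, (7))
        H2 returns [(-50, (7))]
= [(-54, (7)), (-60, (7)), (-45, (7)), (-50, (7))]

Answer: [(-54, (7)), (-60, (7)), (-45, (7)), (-50, (7))]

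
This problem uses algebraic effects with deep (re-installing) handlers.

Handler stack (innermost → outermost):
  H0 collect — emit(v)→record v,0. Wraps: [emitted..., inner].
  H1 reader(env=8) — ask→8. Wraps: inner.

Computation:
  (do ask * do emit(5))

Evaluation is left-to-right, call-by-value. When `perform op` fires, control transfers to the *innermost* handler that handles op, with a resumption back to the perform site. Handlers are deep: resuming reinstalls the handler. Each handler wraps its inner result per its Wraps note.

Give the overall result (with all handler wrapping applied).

Evaluation trace:
ask @ H1 ⇒ 8
emit(5) @ H0 ⇒ out+=5
H0 returns [5, 0]
H1 returns [5, 0]
= [5, 0]

Answer: [5, 0]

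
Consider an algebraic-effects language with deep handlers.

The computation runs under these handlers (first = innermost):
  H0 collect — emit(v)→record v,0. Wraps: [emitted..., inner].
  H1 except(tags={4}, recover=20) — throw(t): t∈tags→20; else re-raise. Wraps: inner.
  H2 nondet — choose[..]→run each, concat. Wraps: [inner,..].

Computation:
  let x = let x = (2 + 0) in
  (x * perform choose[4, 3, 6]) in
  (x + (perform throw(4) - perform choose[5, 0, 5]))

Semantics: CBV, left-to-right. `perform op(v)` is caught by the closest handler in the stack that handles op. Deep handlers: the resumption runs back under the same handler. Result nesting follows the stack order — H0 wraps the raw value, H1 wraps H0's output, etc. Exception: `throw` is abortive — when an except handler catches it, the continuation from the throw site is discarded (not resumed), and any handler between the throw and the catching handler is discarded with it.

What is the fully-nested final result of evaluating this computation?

Working:
choose[4, 3, 6] @ H2
  branch[0] choose=4:
    throw(4) @ H1 caught ⇒ 20
    H2 returns [20]
  branch[1] choose=3:
    throw(4) @ H1 caught ⇒ 20
    H2 returns [20]
  branch[2] choose=6:
    throw(4) @ H1 caught ⇒ 20
    H2 returns [20]
= [20, 20, 20]

Answer: [20, 20, 20]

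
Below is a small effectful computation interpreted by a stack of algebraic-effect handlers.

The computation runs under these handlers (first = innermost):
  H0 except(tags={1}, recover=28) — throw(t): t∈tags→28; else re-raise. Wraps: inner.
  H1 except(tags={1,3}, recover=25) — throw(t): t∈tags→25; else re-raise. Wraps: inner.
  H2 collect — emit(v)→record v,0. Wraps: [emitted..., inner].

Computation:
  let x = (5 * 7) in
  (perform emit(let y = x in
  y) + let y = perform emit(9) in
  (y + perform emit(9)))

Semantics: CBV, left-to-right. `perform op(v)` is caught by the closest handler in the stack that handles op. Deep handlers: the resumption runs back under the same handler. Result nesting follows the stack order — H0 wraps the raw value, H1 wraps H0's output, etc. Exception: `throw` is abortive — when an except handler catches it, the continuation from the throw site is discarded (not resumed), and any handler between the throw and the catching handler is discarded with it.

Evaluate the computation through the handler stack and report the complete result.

Working:
emit(35) @ H2 ⇒ out+=35
emit(9) @ H2 ⇒ out+=9
emit(9) @ H2 ⇒ out+=9
H0 returns 0
H1 returns 0
H2 returns [35, 9, 9, 0]
= [35, 9, 9, 0]

Answer: [35, 9, 9, 0]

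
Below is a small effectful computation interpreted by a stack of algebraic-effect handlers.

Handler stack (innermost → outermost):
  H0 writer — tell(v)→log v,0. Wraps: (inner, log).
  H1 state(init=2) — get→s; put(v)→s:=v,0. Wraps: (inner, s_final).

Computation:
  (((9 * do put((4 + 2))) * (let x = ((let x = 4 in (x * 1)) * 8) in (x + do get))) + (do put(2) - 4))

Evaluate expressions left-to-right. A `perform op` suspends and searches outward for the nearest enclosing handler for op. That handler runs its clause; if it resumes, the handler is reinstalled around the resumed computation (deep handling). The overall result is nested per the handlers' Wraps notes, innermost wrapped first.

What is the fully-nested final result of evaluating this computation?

Answer: ((-4, ()), 2)

Working:
put(6) @ H1 ⇒ s:=6
get @ H1 ⇒ 6
put(2) @ H1 ⇒ s:=2
H0 returns (-4, ())
H1 returns ((-4, ()), 2)
= ((-4, ()), 2)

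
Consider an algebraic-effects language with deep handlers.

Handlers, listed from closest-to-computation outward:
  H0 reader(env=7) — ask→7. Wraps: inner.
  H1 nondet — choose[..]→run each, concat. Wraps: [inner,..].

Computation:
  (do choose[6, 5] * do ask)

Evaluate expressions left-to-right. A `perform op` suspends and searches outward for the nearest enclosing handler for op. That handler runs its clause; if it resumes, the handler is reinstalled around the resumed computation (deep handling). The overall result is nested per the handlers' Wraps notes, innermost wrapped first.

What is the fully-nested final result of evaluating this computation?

Step-by-step:
choose[6, 5] @ H1
  branch[0] choose=6:
    ask @ H0 ⇒ 7
    H0 returns 42
    H1 returns [42]
  branch[1] choose=5:
    ask @ H0 ⇒ 7
    H0 returns 35
    H1 returns [35]
= [42, 35]

Answer: [42, 35]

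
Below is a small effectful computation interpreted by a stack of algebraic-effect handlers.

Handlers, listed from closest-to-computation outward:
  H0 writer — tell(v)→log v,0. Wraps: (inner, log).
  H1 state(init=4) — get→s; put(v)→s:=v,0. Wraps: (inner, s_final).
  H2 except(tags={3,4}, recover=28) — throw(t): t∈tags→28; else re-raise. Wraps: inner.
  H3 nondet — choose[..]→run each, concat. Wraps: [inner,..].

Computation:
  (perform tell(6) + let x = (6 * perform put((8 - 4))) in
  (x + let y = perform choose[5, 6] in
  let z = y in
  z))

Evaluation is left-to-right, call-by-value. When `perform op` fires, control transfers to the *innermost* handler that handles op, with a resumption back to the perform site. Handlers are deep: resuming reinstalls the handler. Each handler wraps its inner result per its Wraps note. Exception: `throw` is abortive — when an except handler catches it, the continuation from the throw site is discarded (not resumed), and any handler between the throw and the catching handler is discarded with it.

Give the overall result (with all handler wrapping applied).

Answer: [((5, (6)), 4), ((6, (6)), 4)]

Working:
tell(6) @ H0 ⇒ log+=6
put(4) @ H1 ⇒ s:=4
choose[5, 6] @ H3
  branch[0] choose=5:
    H0 returns (5, (6))
    H1 returns ((5, (6)), 4)
    H2 returns ((5, (6)), 4)
    H3 returns [((5, (6)), 4)]
  branch[1] choose=6:
    H0 returns (6, (6))
    H1 returns ((6, (6)), 4)
    H2 returns ((6, (6)), 4)
    H3 returns [((6, (6)), 4)]
= [((5, (6)), 4), ((6, (6)), 4)]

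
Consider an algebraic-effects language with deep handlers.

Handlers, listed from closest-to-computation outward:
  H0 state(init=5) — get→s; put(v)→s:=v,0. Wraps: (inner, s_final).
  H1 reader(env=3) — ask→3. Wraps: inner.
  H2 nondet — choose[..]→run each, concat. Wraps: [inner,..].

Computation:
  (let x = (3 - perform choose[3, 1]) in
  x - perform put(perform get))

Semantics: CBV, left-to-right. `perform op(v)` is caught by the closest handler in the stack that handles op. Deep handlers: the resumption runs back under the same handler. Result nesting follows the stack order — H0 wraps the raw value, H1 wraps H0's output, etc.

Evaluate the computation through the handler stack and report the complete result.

Working:
choose[3, 1] @ H2
  branch[0] choose=3:
    get @ H0 ⇒ 5
    put(5) @ H0 ⇒ s:=5
    H0 returns (0, 5)
    H1 returns (0, 5)
    H2 returns [(0, 5)]
  branch[1] choose=1:
    get @ H0 ⇒ 5
    put(5) @ H0 ⇒ s:=5
    H0 returns (2, 5)
    H1 returns (2, 5)
    H2 returns [(2, 5)]
= [(0, 5), (2, 5)]

Answer: [(0, 5), (2, 5)]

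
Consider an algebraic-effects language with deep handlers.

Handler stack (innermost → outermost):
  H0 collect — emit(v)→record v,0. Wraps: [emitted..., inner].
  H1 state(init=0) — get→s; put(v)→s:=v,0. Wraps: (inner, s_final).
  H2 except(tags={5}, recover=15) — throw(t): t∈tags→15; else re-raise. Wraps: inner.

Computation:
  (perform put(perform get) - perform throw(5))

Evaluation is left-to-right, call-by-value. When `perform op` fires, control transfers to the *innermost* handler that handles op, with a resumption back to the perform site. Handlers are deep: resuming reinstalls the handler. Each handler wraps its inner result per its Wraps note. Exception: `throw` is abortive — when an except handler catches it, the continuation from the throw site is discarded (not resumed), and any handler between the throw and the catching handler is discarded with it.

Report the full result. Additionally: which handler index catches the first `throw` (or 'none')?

Answer: 15 ; first throw caught by: H2

Evaluation trace:
get @ H1 ⇒ 0
put(0) @ H1 ⇒ s:=0
throw(5) @ H2 caught ⇒ 15
= 15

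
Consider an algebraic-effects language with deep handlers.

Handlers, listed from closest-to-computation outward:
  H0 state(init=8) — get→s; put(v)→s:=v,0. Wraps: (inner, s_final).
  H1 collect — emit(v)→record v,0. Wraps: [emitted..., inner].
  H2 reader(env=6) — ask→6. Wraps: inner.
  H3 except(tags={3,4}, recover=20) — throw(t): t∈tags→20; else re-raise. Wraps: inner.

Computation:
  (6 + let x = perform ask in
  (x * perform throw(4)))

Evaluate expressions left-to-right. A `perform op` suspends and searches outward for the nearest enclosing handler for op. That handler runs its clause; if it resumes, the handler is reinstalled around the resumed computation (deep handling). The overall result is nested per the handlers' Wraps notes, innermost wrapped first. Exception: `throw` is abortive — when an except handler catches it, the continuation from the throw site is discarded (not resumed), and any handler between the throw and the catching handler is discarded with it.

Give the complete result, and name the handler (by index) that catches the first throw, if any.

Working:
ask @ H2 ⇒ 6
throw(4) @ H3 caught ⇒ 20
= 20

Answer: 20 ; first throw caught by: H3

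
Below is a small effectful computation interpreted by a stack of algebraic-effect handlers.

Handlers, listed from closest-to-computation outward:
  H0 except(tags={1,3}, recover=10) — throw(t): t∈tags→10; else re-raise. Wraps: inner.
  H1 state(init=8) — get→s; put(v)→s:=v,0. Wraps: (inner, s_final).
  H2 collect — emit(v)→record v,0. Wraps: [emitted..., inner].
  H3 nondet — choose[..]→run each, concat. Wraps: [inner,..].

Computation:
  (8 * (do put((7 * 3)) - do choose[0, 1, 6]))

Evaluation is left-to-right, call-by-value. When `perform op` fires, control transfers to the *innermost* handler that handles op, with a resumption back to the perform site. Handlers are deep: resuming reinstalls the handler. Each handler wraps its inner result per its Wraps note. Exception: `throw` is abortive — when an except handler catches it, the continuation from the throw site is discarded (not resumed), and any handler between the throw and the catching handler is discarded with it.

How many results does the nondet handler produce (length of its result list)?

Answer: 3

Step-by-step:
put(21) @ H1 ⇒ s:=21
choose[0, 1, 6] @ H3
  branch[0] choose=0:
    H0 returns 0
    H1 returns (0, 21)
    H2 returns [(0, 21)]
    H3 returns [[(0, 21)]]
  branch[1] choose=1:
    H0 returns -8
    H1 returns (-8, 21)
    H2 returns [(-8, 21)]
    H3 returns [[(-8, 21)]]
  branch[2] choose=6:
    H0 returns -48
    H1 returns (-48, 21)
    H2 returns [(-48, 21)]
    H3 returns [[(-48, 21)]]
= [[(0, 21)], [(-8, 21)], [(-48, 21)]]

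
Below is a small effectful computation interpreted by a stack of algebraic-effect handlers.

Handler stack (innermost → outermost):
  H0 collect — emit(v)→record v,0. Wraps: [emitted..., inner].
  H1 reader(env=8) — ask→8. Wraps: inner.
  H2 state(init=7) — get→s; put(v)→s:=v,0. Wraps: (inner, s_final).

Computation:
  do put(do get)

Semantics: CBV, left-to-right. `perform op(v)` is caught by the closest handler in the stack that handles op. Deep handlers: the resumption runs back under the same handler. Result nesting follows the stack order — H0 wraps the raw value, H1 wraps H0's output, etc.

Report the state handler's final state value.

Answer: 7

Step-by-step:
get @ H2 ⇒ 7
put(7) @ H2 ⇒ s:=7
H0 returns [0]
H1 returns [0]
H2 returns ([0], 7)
= ([0], 7)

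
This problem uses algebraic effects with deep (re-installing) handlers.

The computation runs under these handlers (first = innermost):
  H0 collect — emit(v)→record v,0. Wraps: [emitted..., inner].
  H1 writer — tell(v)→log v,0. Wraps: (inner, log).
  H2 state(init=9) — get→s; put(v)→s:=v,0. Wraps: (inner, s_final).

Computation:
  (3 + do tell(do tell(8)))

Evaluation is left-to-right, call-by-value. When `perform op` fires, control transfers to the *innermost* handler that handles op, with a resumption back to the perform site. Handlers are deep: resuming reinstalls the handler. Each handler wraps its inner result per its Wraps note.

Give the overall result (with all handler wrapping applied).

Answer: (([3], (8, 0)), 9)

Working:
tell(8) @ H1 ⇒ log+=8
tell(0) @ H1 ⇒ log+=0
H0 returns [3]
H1 returns ([3], (8, 0))
H2 returns (([3], (8, 0)), 9)
= (([3], (8, 0)), 9)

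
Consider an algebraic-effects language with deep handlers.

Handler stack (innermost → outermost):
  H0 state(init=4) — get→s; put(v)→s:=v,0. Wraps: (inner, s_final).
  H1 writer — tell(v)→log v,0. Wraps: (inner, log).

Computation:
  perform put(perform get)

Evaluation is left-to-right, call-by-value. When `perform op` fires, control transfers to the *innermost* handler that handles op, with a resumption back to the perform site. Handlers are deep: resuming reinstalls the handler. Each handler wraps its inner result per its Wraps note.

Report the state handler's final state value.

Evaluation trace:
get @ H0 ⇒ 4
put(4) @ H0 ⇒ s:=4
H0 returns (0, 4)
H1 returns ((0, 4), ())
= ((0, 4), ())

Answer: 4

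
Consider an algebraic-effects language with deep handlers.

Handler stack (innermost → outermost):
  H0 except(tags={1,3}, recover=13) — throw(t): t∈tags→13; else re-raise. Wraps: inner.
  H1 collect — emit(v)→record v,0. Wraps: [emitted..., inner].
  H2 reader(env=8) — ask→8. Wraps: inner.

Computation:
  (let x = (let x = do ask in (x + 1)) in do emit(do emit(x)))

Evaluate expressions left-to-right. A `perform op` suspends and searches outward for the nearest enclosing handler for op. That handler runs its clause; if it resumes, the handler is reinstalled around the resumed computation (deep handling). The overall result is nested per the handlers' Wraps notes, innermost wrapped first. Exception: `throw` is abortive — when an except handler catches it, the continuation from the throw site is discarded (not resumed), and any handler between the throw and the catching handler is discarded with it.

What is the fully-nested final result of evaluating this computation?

Answer: [9, 0, 0]

Evaluation trace:
ask @ H2 ⇒ 8
emit(9) @ H1 ⇒ out+=9
emit(0) @ H1 ⇒ out+=0
H0 returns 0
H1 returns [9, 0, 0]
H2 returns [9, 0, 0]
= [9, 0, 0]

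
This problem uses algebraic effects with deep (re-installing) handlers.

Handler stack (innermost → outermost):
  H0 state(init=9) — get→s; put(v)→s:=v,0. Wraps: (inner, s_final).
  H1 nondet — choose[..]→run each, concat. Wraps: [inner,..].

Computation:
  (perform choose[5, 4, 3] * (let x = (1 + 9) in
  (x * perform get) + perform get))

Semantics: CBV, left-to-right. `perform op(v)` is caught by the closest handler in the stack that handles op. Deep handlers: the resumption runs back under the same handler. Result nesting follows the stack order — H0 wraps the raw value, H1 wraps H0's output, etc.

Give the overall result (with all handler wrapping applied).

Working:
choose[5, 4, 3] @ H1
  branch[0] choose=5:
    get @ H0 ⇒ 9
    get @ H0 ⇒ 9
    H0 returns (495, 9)
    H1 returns [(495, 9)]
  branch[1] choose=4:
    get @ H0 ⇒ 9
    get @ H0 ⇒ 9
    H0 returns (396, 9)
    H1 returns [(396, 9)]
  branch[2] choose=3:
    get @ H0 ⇒ 9
    get @ H0 ⇒ 9
    H0 returns (297, 9)
    H1 returns [(297, 9)]
= [(495, 9), (396, 9), (297, 9)]

Answer: [(495, 9), (396, 9), (297, 9)]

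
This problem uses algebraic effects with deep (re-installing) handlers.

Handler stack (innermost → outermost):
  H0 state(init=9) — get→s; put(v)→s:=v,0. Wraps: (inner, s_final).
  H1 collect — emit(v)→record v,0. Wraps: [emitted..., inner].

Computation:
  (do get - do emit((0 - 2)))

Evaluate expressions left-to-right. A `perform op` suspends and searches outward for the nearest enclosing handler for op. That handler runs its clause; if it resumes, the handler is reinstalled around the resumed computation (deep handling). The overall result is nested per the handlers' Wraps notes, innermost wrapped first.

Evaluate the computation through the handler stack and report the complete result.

Step-by-step:
get @ H0 ⇒ 9
emit(-2) @ H1 ⇒ out+=-2
H0 returns (9, 9)
H1 returns [-2, (9, 9)]
= [-2, (9, 9)]

Answer: [-2, (9, 9)]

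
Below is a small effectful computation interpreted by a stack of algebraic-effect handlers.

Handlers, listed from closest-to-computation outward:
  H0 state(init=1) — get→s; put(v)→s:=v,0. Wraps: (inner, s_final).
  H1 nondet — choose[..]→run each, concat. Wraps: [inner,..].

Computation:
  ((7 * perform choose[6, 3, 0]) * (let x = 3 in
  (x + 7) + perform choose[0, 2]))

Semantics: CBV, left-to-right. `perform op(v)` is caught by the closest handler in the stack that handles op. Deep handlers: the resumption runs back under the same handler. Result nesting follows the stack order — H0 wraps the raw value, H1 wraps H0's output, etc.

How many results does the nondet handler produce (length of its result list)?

Answer: 6

Working:
choose[6, 3, 0] @ H1
  branch[0] choose=6:
    choose[0, 2] @ H1
      branch[0] choose=0:
        H0 returns (420, 1)
        H1 returns [(420, 1)]
      branch[1] choose=2:
        H0 returns (504, 1)
        H1 returns [(504, 1)]
  branch[1] choose=3:
    choose[0, 2] @ H1
      branch[0] choose=0:
        H0 returns (210, 1)
        H1 returns [(210, 1)]
      branch[1] choose=2:
        H0 returns (252, 1)
        H1 returns [(252, 1)]
  branch[2] choose=0:
    choose[0, 2] @ H1
      branch[0] choose=0:
        H0 returns (0, 1)
        H1 returns [(0, 1)]
      branch[1] choose=2:
        H0 returns (0, 1)
        H1 returns [(0, 1)]
= [(420, 1), (504, 1), (210, 1), (252, 1), (0, 1), (0, 1)]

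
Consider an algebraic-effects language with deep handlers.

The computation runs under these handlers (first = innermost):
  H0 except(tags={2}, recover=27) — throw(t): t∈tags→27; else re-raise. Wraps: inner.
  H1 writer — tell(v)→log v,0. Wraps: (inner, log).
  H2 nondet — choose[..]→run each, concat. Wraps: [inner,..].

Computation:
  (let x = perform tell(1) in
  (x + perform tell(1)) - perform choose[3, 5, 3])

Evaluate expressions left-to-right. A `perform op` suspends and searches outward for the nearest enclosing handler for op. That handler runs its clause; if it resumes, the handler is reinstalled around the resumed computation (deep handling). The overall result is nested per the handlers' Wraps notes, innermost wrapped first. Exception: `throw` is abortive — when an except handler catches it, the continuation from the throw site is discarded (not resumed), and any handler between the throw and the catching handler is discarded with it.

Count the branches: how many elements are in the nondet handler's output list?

Working:
tell(1) @ H1 ⇒ log+=1
tell(1) @ H1 ⇒ log+=1
choose[3, 5, 3] @ H2
  branch[0] choose=3:
    H0 returns -3
    H1 returns (-3, (1, 1))
    H2 returns [(-3, (1, 1))]
  branch[1] choose=5:
    H0 returns -5
    H1 returns (-5, (1, 1))
    H2 returns [(-5, (1, 1))]
  branch[2] choose=3:
    H0 returns -3
    H1 returns (-3, (1, 1))
    H2 returns [(-3, (1, 1))]
= [(-3, (1, 1)), (-5, (1, 1)), (-3, (1, 1))]

Answer: 3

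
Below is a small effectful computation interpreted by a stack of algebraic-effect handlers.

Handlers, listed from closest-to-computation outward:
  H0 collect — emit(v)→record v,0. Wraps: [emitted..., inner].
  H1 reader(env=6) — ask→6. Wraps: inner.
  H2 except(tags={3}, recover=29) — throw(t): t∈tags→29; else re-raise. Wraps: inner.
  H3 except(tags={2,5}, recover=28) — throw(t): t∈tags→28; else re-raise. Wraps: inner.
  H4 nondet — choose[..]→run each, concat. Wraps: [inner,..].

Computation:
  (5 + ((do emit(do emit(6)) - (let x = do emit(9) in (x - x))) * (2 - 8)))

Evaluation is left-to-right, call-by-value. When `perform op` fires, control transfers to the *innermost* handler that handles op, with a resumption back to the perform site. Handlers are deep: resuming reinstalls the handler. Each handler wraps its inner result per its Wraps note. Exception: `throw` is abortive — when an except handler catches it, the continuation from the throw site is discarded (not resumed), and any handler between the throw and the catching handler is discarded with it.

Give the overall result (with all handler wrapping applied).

Working:
emit(6) @ H0 ⇒ out+=6
emit(0) @ H0 ⇒ out+=0
emit(9) @ H0 ⇒ out+=9
H0 returns [6, 0, 9, 5]
H1 returns [6, 0, 9, 5]
H2 returns [6, 0, 9, 5]
H3 returns [6, 0, 9, 5]
H4 returns [[6, 0, 9, 5]]
= [[6, 0, 9, 5]]

Answer: [[6, 0, 9, 5]]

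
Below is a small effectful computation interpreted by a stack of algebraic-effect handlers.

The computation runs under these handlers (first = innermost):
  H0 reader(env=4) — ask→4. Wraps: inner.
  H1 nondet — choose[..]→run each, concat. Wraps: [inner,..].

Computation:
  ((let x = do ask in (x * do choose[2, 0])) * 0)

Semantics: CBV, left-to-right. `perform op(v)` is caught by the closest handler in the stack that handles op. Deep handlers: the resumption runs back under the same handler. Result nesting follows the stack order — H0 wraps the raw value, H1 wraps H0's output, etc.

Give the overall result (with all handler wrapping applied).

Evaluation trace:
ask @ H0 ⇒ 4
choose[2, 0] @ H1
  branch[0] choose=2:
    H0 returns 0
    H1 returns [0]
  branch[1] choose=0:
    H0 returns 0
    H1 returns [0]
= [0, 0]

Answer: [0, 0]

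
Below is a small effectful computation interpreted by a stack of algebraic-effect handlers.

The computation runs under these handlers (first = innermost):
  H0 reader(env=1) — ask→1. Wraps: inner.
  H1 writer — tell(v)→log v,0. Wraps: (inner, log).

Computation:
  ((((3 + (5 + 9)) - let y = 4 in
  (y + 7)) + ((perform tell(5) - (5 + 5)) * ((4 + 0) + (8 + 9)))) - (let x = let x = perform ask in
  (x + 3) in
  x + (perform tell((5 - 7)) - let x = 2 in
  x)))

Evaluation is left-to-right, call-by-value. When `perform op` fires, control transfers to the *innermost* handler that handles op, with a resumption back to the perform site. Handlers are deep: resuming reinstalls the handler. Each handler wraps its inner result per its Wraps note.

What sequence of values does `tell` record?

Answer: (5, -2)

Step-by-step:
tell(5) @ H1 ⇒ log+=5
ask @ H0 ⇒ 1
tell(-2) @ H1 ⇒ log+=-2
H0 returns -206
H1 returns (-206, (5, -2))
= (-206, (5, -2))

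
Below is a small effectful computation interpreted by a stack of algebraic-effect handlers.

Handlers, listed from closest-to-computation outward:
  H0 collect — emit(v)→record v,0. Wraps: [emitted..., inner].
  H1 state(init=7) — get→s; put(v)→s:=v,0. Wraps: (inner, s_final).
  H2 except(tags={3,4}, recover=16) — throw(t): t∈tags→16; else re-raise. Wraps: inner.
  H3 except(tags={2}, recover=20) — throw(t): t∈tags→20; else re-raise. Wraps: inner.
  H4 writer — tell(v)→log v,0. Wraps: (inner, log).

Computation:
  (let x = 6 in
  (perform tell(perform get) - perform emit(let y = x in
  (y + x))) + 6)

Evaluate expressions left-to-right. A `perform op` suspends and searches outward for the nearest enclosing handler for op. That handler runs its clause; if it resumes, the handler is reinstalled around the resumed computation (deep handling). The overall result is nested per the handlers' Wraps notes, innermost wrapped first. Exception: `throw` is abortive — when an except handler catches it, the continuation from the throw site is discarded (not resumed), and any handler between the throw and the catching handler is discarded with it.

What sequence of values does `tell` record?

Evaluation trace:
get @ H1 ⇒ 7
tell(7) @ H4 ⇒ log+=7
emit(12) @ H0 ⇒ out+=12
H0 returns [12, 6]
H1 returns ([12, 6], 7)
H2 returns ([12, 6], 7)
H3 returns ([12, 6], 7)
H4 returns (([12, 6], 7), (7))
= (([12, 6], 7), (7))

Answer: (7)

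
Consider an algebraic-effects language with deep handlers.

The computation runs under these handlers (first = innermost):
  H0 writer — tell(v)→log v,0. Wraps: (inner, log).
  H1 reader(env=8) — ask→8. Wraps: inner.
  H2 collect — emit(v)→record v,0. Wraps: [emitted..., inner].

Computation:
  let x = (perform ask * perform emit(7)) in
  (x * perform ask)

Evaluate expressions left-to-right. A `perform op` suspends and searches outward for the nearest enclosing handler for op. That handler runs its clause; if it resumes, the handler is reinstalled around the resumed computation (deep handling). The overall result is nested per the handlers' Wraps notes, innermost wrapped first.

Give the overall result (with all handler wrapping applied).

Answer: [7, (0, ())]

Working:
ask @ H1 ⇒ 8
emit(7) @ H2 ⇒ out+=7
ask @ H1 ⇒ 8
H0 returns (0, ())
H1 returns (0, ())
H2 returns [7, (0, ())]
= [7, (0, ())]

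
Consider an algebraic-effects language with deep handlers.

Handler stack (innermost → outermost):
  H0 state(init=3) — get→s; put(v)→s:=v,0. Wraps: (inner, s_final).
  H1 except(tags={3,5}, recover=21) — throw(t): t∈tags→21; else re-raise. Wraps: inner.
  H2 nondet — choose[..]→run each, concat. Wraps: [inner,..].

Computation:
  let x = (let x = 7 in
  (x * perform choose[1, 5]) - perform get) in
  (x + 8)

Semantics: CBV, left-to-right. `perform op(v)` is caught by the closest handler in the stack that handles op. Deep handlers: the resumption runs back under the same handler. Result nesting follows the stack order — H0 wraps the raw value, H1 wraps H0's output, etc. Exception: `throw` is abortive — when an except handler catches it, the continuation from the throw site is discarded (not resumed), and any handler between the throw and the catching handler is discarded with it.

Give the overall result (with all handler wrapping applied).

Step-by-step:
choose[1, 5] @ H2
  branch[0] choose=1:
    get @ H0 ⇒ 3
    H0 returns (12, 3)
    H1 returns (12, 3)
    H2 returns [(12, 3)]
  branch[1] choose=5:
    get @ H0 ⇒ 3
    H0 returns (40, 3)
    H1 returns (40, 3)
    H2 returns [(40, 3)]
= [(12, 3), (40, 3)]

Answer: [(12, 3), (40, 3)]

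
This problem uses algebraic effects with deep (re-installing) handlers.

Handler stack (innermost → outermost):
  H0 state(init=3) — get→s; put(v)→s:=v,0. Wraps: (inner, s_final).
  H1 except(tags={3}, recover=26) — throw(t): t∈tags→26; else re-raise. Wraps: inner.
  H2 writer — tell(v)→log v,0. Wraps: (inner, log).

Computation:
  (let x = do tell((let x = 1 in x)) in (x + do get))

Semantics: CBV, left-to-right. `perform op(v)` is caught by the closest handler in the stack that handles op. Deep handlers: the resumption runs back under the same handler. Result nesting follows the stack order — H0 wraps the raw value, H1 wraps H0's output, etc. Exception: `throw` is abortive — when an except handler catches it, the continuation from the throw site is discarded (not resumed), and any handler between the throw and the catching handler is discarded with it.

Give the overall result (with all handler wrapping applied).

Step-by-step:
tell(1) @ H2 ⇒ log+=1
get @ H0 ⇒ 3
H0 returns (3, 3)
H1 returns (3, 3)
H2 returns ((3, 3), (1))
= ((3, 3), (1))

Answer: ((3, 3), (1))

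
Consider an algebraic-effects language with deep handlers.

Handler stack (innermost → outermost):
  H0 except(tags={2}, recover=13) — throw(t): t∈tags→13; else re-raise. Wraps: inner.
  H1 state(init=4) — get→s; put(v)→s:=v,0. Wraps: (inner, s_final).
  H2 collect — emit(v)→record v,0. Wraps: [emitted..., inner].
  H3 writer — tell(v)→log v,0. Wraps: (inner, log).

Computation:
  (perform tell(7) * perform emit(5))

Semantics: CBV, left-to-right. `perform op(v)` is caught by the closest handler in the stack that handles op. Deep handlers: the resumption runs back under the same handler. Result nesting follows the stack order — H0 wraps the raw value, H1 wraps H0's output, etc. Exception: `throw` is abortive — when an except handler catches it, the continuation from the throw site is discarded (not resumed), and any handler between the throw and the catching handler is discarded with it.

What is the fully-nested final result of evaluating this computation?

Evaluation trace:
tell(7) @ H3 ⇒ log+=7
emit(5) @ H2 ⇒ out+=5
H0 returns 0
H1 returns (0, 4)
H2 returns [5, (0, 4)]
H3 returns ([5, (0, 4)], (7))
= ([5, (0, 4)], (7))

Answer: ([5, (0, 4)], (7))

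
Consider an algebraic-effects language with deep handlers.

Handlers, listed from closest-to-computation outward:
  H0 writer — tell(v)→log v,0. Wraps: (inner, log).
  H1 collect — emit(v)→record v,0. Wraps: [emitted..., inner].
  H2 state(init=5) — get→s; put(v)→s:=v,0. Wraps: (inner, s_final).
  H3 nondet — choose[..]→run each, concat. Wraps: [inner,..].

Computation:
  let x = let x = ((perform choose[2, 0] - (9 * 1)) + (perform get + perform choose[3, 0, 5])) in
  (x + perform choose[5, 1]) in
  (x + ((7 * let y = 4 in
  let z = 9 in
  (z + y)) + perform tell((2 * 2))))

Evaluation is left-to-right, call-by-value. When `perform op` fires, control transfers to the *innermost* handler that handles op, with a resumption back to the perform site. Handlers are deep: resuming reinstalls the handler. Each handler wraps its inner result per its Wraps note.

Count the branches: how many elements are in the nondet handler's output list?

Step-by-step:
choose[2, 0] @ H3
  branch[0] choose=2:
    get @ H2 ⇒ 5
    choose[3, 0, 5] @ H3
      branch[0] choose=3:
        choose[5, 1] @ H3
          branch[0] choose=5:
            tell(4) @ H0 ⇒ log+=4
            H0 returns (97, (4))
            H1 returns [(97, (4))]
            H2 returns ([(97, (4))], 5)
            H3 returns [([(97, (4))], 5)]
          branch[1] choose=1:
            tell(4) @ H0 ⇒ log+=4
            H0 returns (93, (4))
            H1 returns [(93, (4))]
            H2 returns ([(93, (4))], 5)
            H3 returns [([(93, (4))], 5)]
      branch[1] choose=0:
        choose[5, 1] @ H3
          branch[0] choose=5:
            tell(4) @ H0 ⇒ log+=4
            H0 returns (94, (4))
            H1 returns [(94, (4))]
            H2 returns ([(94, (4))], 5)
            H3 returns [([(94, (4))], 5)]
          branch[1] choose=1:
            tell(4) @ H0 ⇒ log+=4
            H0 returns (90, (4))
            H1 returns [(90, (4))]
            H2 returns ([(90, (4))], 5)
            H3 returns [([(90, (4))], 5)]
      branch[2] choose=5:
        choose[5, 1] @ H3
          branch[0] choose=5:
            tell(4) @ H0 ⇒ log+=4
            H0 returns (99, (4))
            H1 returns [(99, (4))]
            H2 returns ([(99, (4))], 5)
            H3 returns [([(99, (4))], 5)]
          branch[1] choose=1:
            tell(4) @ H0 ⇒ log+=4
            H0 returns (95, (4))
            H1 returns [(95, (4))]
            H2 returns ([(95, (4))], 5)
            H3 returns [([(95, (4))], 5)]
  branch[1] choose=0:
    get @ H2 ⇒ 5
    choose[3, 0, 5] @ H3
      branch[0] choose=3:
        choose[5, 1] @ H3
          branch[0] choose=5:
            tell(4) @ H0 ⇒ log+=4
            H0 returns (95, (4))
            H1 returns [(95, (4))]
            H2 returns ([(95, (4))], 5)
            H3 returns [([(95, (4))], 5)]
          branch[1] choose=1:
            tell(4) @ H0 ⇒ log+=4
            H0 returns (91, (4))
            H1 returns [(91, (4))]
            H2 returns ([(91, (4))], 5)
            H3 returns [([(91, (4))], 5)]
      branch[1] choose=0:
        choose[5, 1] @ H3
          branch[0] choose=5:
            tell(4) @ H0 ⇒ log+=4
            H0 returns (92, (4))
            H1 returns [(92, (4))]
            H2 returns ([(92, (4))], 5)
            H3 returns [([(92, (4))], 5)]
          branch[1] choose=1:
            tell(4) @ H0 ⇒ log+=4
            H0 returns (88, (4))
            H1 returns [(88, (4))]
            H2 returns ([(88, (4))], 5)
            H3 returns [([(88, (4))], 5)]
      branch[2] choose=5:
        choose[5, 1] @ H3
          branch[0] choose=5:
            tell(4) @ H0 ⇒ log+=4
            H0 returns (97, (4))
            H1 returns [(97, (4))]
            H2 returns ([(97, (4))], 5)
            H3 returns [([(97, (4))], 5)]
          branch[1] choose=1:
            tell(4) @ H0 ⇒ log+=4
            H0 returns (93, (4))
            H1 returns [(93, (4))]
            H2 returns ([(93, (4))], 5)
            H3 returns [([(93, (4))], 5)]
= [([(97, (4))], 5), ([(93, (4))], 5), ([(94, (4))], 5), ([(90, (4))], 5), ([(99, (4))], 5), ([(95, (4))], 5), ([(95, (4))], 5), ([(91, (4))], 5), ([(92, (4))], 5), ([(88, (4))], 5), ([(97, (4))], 5), ([(93, (4))], 5)]

Answer: 12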